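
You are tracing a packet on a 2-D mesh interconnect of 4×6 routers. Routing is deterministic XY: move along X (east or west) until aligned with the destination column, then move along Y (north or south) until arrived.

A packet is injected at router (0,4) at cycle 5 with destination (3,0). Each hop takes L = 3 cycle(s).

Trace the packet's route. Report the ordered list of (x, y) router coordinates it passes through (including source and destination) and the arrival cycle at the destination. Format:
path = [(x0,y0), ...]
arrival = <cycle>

  0. router=(0,4) cycle=5 (inject)
  1. router=(1,4) cycle=8 dir=E
  2. router=(2,4) cycle=11 dir=E
  3. router=(3,4) cycle=14 dir=E
  4. router=(3,3) cycle=17 dir=S
  5. router=(3,2) cycle=20 dir=S
  6. router=(3,1) cycle=23 dir=S
  7. router=(3,0) cycle=26 dir=S

path = [(0,4), (1,4), (2,4), (3,4), (3,3), (3,2), (3,1), (3,0)]
arrival = 26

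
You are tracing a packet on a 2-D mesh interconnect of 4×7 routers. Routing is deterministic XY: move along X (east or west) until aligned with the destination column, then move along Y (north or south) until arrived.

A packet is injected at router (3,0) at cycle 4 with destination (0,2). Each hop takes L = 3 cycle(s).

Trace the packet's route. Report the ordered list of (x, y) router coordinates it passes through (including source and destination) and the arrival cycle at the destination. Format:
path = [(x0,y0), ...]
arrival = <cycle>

path = [(3,0), (2,0), (1,0), (0,0), (0,1), (0,2)]
arrival = 19

#0 — 3,0 | c4
#1 — 2,0 | c7 | W
#2 — 1,0 | c10 | W
#3 — 0,0 | c13 | W
#4 — 0,1 | c16 | N
#5 — 0,2 | c19 | N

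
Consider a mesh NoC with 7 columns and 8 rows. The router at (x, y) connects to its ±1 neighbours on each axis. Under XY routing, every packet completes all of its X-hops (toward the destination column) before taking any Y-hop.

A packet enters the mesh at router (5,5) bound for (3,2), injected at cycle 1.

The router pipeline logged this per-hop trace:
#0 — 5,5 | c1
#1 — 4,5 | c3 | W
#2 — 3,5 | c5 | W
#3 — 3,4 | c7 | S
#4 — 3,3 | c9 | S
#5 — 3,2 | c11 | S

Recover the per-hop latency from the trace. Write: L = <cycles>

Δcyc across hop 0→1: 3 − 1 = 2.
One hop costs L cycles, so L = 2.

L = 2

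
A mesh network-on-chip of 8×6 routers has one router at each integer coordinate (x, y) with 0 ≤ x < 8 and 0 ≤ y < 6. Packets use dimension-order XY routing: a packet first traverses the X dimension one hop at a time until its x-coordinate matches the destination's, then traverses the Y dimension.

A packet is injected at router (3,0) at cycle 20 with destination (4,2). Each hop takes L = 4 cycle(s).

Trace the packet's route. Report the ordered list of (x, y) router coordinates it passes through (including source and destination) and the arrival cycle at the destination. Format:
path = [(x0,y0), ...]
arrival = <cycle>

src (3,0)  cyc=20
E→(4,0)  cyc=24
N→(4,1)  cyc=28
N→(4,2)  cyc=32

path = [(3,0), (4,0), (4,1), (4,2)]
arrival = 32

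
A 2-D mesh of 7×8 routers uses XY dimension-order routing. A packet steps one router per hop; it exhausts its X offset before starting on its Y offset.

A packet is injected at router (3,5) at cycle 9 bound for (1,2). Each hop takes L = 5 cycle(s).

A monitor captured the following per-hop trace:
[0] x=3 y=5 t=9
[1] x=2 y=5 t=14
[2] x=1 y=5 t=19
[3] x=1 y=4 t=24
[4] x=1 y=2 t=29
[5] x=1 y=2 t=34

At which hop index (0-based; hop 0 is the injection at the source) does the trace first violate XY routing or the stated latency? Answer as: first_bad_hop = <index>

first_bad_hop = 4

  1: Δx=-1 Δy=+0 Δt=5 [ok]
  2: Δx=-1 Δy=+0 Δt=5 [ok]
  3: Δx=+0 Δy=-1 Δt=5 [ok]
  4: Δx=+0 Δy=-2 Δt=5 [BAD: non-unit step]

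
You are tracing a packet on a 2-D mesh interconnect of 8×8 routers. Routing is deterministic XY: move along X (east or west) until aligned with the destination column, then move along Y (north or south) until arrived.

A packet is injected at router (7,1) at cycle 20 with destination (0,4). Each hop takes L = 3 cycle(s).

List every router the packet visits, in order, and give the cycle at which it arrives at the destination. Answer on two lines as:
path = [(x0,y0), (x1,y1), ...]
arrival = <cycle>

path = [(7,1), (6,1), (5,1), (4,1), (3,1), (2,1), (1,1), (0,1), (0,2), (0,3), (0,4)]
arrival = 50

#0 — 7,1 | c20
#1 — 6,1 | c23 | W
#2 — 5,1 | c26 | W
#3 — 4,1 | c29 | W
#4 — 3,1 | c32 | W
#5 — 2,1 | c35 | W
#6 — 1,1 | c38 | W
#7 — 0,1 | c41 | W
#8 — 0,2 | c44 | N
#9 — 0,3 | c47 | N
#10 — 0,4 | c50 | N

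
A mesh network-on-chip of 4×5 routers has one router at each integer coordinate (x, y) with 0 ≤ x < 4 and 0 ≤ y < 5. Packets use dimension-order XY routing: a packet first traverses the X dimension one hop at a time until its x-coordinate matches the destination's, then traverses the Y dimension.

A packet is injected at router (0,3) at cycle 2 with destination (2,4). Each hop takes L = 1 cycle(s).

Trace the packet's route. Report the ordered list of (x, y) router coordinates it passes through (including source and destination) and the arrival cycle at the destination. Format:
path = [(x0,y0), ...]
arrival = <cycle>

[0] x=0 y=3 t=2
[1] x=1 y=3 t=3 →E
[2] x=2 y=3 t=4 →E
[3] x=2 y=4 t=5 →N

path = [(0,3), (1,3), (2,3), (2,4)]
arrival = 5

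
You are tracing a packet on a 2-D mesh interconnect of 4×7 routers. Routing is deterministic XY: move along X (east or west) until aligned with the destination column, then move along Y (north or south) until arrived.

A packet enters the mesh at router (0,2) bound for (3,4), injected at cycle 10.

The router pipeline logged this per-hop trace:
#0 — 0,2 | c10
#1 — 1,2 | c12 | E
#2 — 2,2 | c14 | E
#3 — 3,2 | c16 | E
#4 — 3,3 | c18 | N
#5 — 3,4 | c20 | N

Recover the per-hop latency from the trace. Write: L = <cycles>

From hop 0 (10) to hop 1 (12): +2 cycles.
That increment is L by definition: L = 2.

L = 2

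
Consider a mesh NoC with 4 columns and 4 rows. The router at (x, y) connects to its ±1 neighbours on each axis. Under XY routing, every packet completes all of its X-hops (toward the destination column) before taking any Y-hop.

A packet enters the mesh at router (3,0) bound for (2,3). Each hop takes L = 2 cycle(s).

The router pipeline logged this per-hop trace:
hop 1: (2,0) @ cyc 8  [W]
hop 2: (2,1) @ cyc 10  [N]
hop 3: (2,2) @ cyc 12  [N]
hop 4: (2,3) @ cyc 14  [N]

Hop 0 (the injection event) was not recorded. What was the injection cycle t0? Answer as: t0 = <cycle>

cyc[1] = 8 and cyc[k] = t0 + k·L for every k.
Therefore t0 = 8 − L = 6.

t0 = 6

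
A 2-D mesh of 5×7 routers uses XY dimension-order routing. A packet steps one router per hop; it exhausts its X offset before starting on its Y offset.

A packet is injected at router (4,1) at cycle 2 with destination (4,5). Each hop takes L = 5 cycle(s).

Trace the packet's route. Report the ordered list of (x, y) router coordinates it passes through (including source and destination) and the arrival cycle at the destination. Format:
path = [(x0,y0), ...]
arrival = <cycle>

path = [(4,1), (4,2), (4,3), (4,4), (4,5)]
arrival = 22

src (4,1)  cyc=2
N→(4,2)  cyc=7
N→(4,3)  cyc=12
N→(4,4)  cyc=17
N→(4,5)  cyc=22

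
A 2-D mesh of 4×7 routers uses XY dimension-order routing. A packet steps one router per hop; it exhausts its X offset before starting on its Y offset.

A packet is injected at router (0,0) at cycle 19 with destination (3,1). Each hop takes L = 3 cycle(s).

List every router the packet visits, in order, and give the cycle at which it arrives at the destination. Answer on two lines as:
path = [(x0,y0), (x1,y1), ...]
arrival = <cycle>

path = [(0,0), (1,0), (2,0), (3,0), (3,1)]
arrival = 31

src (0,0)  cyc=19
E→(1,0)  cyc=22
E→(2,0)  cyc=25
E→(3,0)  cyc=28
N→(3,1)  cyc=31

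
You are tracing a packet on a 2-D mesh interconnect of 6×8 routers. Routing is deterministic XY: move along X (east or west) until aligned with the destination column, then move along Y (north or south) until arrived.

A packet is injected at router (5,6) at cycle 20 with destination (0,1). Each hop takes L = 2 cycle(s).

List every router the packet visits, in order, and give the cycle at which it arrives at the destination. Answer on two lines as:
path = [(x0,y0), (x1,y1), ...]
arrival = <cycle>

[0] x=5 y=6 t=20
[1] x=4 y=6 t=22 →W
[2] x=3 y=6 t=24 →W
[3] x=2 y=6 t=26 →W
[4] x=1 y=6 t=28 →W
[5] x=0 y=6 t=30 →W
[6] x=0 y=5 t=32 →S
[7] x=0 y=4 t=34 →S
[8] x=0 y=3 t=36 →S
[9] x=0 y=2 t=38 →S
[10] x=0 y=1 t=40 →S

path = [(5,6), (4,6), (3,6), (2,6), (1,6), (0,6), (0,5), (0,4), (0,3), (0,2), (0,1)]
arrival = 40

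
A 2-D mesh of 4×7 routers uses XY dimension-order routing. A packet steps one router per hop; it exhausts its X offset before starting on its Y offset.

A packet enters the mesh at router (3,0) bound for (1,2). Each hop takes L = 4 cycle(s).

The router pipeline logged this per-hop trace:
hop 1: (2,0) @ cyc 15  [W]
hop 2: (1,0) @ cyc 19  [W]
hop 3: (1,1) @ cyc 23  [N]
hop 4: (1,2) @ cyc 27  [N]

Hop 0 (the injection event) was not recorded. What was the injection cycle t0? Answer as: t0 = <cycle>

t0 = 11

Hop 1 reached at cycle 15; hop k is at t0 + k·L.
So t0 = 15 − 1·4 = 11.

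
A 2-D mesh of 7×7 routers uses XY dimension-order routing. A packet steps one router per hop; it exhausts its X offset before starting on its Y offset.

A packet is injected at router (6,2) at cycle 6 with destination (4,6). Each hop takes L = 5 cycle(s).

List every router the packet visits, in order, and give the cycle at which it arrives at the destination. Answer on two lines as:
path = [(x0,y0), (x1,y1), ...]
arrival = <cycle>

t=6: at (6,2)
t=11: at (5,2) after W
t=16: at (4,2) after W
t=21: at (4,3) after N
t=26: at (4,4) after N
t=31: at (4,5) after N
t=36: at (4,6) after N

path = [(6,2), (5,2), (4,2), (4,3), (4,4), (4,5), (4,6)]
arrival = 36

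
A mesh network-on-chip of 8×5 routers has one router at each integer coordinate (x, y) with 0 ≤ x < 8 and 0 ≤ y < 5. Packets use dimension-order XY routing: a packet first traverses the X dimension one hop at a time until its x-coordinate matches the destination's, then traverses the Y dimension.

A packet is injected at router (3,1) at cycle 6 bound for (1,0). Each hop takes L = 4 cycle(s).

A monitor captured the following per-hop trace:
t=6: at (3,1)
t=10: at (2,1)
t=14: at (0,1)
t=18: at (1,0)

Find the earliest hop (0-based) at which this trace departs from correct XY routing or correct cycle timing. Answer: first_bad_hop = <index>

check 1→ d=(-1,0) cyc+4: ok
check 2→ d=(-2,0) cyc+4: BAD: non-unit step

first_bad_hop = 2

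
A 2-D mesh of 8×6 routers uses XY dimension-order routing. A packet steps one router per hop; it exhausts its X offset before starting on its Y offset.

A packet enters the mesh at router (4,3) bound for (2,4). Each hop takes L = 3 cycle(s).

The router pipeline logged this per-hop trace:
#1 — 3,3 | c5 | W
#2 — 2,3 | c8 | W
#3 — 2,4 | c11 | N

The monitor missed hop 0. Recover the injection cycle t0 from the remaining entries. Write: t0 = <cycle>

t0 = 2

cyc[1] = 5 and cyc[k] = t0 + k·L for every k.
Therefore t0 = 5 − L = 2.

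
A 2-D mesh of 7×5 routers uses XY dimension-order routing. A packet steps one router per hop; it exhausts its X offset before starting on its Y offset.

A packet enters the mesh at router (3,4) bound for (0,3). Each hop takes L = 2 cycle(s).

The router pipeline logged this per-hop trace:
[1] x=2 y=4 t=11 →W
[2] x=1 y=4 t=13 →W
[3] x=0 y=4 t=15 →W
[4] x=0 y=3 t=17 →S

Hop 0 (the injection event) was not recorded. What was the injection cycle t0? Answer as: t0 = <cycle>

t0 = 9

cyc[1] = 11 and cyc[k] = t0 + k·L for every k.
t0 = cyc[1] − L = 11 − 2 = 9.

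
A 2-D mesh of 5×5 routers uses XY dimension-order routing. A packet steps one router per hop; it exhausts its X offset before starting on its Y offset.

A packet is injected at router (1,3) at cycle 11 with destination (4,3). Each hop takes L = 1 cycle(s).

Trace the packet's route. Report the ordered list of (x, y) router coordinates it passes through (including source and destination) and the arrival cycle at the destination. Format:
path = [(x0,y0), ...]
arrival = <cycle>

[0] x=1 y=3 t=11
[1] x=2 y=3 t=12 →E
[2] x=3 y=3 t=13 →E
[3] x=4 y=3 t=14 →E

path = [(1,3), (2,3), (3,3), (4,3)]
arrival = 14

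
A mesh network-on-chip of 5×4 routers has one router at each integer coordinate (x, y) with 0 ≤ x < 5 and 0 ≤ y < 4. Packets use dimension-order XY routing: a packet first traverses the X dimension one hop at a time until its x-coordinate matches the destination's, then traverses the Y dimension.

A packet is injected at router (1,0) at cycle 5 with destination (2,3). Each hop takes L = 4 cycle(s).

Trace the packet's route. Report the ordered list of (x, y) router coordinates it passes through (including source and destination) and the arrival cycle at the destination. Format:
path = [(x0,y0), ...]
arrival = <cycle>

hop 0: (1,0) @ cyc 5
hop 1: (2,0) @ cyc 9  [E]
hop 2: (2,1) @ cyc 13  [N]
hop 3: (2,2) @ cyc 17  [N]
hop 4: (2,3) @ cyc 21  [N]

path = [(1,0), (2,0), (2,1), (2,2), (2,3)]
arrival = 21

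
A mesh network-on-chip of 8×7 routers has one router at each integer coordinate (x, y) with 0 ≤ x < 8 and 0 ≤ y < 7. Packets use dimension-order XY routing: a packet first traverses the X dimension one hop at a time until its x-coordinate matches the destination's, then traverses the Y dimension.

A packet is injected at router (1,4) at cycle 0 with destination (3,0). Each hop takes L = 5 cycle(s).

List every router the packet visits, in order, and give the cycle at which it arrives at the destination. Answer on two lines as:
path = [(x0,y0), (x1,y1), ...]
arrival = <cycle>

path = [(1,4), (2,4), (3,4), (3,3), (3,2), (3,1), (3,0)]
arrival = 30

  0. router=(1,4) cycle=0 (inject)
  1. router=(2,4) cycle=5 dir=E
  2. router=(3,4) cycle=10 dir=E
  3. router=(3,3) cycle=15 dir=S
  4. router=(3,2) cycle=20 dir=S
  5. router=(3,1) cycle=25 dir=S
  6. router=(3,0) cycle=30 dir=S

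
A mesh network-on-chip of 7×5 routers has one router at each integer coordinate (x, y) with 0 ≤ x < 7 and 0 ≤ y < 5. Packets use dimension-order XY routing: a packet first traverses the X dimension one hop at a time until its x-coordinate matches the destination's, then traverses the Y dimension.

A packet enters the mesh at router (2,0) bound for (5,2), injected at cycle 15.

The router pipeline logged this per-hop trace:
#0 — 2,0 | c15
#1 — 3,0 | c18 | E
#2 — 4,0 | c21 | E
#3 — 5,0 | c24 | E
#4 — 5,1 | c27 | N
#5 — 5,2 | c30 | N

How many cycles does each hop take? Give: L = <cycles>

cyc[1] − cyc[0] = 18 − 15 = 3.
Each hop adds L, hence L = 3.

L = 3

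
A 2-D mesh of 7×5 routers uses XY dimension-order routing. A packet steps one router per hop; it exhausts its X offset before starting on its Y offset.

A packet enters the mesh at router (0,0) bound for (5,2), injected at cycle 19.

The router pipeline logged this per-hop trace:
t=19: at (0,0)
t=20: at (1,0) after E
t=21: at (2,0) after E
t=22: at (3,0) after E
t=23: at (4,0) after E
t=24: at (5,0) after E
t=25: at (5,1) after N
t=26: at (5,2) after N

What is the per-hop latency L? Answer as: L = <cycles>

Δcyc across hop 0→1: 20 − 19 = 1.
Each hop adds L, hence L = 1.

L = 1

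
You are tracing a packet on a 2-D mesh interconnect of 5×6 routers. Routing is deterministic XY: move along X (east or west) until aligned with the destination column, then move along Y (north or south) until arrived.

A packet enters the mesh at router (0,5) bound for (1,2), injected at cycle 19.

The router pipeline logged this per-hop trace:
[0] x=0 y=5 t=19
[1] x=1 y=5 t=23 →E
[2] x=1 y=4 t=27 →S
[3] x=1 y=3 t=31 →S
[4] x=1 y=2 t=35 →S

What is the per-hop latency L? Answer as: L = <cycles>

Δcyc across hop 0→1: 23 − 19 = 4.
Each hop adds L, hence L = 4.

L = 4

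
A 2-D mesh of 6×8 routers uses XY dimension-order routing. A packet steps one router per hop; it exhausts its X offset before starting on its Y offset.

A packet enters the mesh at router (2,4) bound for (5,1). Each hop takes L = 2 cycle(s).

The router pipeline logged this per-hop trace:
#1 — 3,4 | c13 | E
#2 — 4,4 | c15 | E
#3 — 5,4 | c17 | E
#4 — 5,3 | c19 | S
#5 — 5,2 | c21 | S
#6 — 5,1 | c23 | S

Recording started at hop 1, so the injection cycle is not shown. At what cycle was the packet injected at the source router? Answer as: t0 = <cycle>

t0 = 11

At hop 1 the cycle is 13; in general cyc_k = t0 + kL.
t0 = cyc[1] − L = 13 − 2 = 11.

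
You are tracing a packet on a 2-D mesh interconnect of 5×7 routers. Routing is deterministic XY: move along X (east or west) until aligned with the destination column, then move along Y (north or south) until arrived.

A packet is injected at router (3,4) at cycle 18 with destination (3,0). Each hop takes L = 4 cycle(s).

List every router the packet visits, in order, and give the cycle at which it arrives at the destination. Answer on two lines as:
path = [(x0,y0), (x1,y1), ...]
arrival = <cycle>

path = [(3,4), (3,3), (3,2), (3,1), (3,0)]
arrival = 34

#0 — 3,4 | c18
#1 — 3,3 | c22 | S
#2 — 3,2 | c26 | S
#3 — 3,1 | c30 | S
#4 — 3,0 | c34 | S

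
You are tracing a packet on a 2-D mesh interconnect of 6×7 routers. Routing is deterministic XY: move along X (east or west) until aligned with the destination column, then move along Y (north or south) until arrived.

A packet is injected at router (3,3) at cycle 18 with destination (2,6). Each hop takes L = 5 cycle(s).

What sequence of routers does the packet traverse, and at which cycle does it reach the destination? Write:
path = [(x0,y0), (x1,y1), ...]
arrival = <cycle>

#0 — 3,3 | c18
#1 — 2,3 | c23 | W
#2 — 2,4 | c28 | N
#3 — 2,5 | c33 | N
#4 — 2,6 | c38 | N

path = [(3,3), (2,3), (2,4), (2,5), (2,6)]
arrival = 38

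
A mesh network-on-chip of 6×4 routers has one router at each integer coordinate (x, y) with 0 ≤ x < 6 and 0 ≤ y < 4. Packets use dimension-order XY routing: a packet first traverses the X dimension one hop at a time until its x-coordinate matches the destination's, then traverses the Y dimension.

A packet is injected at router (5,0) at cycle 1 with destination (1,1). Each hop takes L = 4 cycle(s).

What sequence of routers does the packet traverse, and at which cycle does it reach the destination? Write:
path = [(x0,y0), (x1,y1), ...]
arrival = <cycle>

#0 — 5,0 | c1
#1 — 4,0 | c5 | W
#2 — 3,0 | c9 | W
#3 — 2,0 | c13 | W
#4 — 1,0 | c17 | W
#5 — 1,1 | c21 | N

path = [(5,0), (4,0), (3,0), (2,0), (1,0), (1,1)]
arrival = 21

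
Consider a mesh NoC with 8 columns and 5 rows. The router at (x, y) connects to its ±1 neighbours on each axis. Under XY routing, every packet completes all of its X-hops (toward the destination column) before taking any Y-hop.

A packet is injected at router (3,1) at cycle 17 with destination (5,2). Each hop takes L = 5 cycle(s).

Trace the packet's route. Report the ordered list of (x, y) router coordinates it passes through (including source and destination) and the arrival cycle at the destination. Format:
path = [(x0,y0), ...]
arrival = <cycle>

path = [(3,1), (4,1), (5,1), (5,2)]
arrival = 32

hop 0: (3,1) @ cyc 17
hop 1: (4,1) @ cyc 22  [E]
hop 2: (5,1) @ cyc 27  [E]
hop 3: (5,2) @ cyc 32  [N]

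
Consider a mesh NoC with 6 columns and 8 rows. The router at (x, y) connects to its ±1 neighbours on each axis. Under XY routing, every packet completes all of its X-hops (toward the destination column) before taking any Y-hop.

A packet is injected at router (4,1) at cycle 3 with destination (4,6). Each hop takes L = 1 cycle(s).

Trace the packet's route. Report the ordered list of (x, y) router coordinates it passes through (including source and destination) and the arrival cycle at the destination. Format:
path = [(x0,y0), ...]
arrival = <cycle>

path = [(4,1), (4,2), (4,3), (4,4), (4,5), (4,6)]
arrival = 8

t=3: at (4,1)
t=4: at (4,2) after N
t=5: at (4,3) after N
t=6: at (4,4) after N
t=7: at (4,5) after N
t=8: at (4,6) after N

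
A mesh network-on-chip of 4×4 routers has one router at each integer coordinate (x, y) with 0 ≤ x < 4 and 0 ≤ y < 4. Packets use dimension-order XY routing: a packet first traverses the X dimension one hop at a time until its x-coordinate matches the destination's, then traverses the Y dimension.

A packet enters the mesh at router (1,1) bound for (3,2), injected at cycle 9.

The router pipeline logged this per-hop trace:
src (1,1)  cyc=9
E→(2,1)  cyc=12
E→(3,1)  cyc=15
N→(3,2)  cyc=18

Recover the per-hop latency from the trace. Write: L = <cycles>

L = 3

Between hops 0 and 1 the cycle counter advances 12 − 9 = 3.
Per-hop latency L = Δcyc = 3.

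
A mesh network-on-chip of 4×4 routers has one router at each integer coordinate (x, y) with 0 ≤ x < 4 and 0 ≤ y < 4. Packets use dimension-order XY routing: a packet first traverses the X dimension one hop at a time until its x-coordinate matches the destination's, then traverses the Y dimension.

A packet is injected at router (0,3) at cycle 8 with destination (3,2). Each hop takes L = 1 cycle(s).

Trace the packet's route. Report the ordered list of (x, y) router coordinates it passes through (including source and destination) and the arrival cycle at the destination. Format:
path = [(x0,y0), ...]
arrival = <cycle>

#0 — 0,3 | c8
#1 — 1,3 | c9 | E
#2 — 2,3 | c10 | E
#3 — 3,3 | c11 | E
#4 — 3,2 | c12 | S

path = [(0,3), (1,3), (2,3), (3,3), (3,2)]
arrival = 12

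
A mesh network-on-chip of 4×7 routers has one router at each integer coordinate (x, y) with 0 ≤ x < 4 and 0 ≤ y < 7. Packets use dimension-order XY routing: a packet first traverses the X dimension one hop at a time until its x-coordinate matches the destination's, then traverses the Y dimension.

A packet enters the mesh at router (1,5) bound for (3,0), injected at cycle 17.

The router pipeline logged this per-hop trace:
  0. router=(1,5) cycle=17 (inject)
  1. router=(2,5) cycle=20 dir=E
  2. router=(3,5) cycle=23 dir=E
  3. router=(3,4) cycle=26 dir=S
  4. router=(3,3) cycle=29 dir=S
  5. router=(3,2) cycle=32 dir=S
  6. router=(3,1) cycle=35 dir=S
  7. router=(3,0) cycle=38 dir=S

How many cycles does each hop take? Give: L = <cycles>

L = 3

Δcyc across hop 0→1: 20 − 17 = 3.
Each hop adds L, hence L = 3.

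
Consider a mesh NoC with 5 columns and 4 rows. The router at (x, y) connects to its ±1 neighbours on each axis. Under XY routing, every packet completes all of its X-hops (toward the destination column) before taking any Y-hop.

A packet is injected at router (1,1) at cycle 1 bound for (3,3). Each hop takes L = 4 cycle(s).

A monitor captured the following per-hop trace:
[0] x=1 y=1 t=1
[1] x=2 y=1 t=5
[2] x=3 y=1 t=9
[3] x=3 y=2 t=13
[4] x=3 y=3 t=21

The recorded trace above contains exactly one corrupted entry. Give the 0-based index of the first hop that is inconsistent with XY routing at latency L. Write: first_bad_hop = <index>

first_bad_hop = 4

hop 1: step (+1,+0), +4 cyc — ok
hop 2: step (+1,+0), +4 cyc — ok
hop 3: step (+0,+1), +4 cyc — ok
hop 4: step (+0,+1), +8 cyc — BAD: Δcyc=8≠L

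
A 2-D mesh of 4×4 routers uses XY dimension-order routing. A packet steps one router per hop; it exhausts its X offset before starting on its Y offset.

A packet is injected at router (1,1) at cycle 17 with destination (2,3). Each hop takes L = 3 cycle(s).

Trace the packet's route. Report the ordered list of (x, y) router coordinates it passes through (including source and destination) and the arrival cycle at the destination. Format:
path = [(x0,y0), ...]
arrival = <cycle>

path = [(1,1), (2,1), (2,2), (2,3)]
arrival = 26

[0] x=1 y=1 t=17
[1] x=2 y=1 t=20 →E
[2] x=2 y=2 t=23 →N
[3] x=2 y=3 t=26 →N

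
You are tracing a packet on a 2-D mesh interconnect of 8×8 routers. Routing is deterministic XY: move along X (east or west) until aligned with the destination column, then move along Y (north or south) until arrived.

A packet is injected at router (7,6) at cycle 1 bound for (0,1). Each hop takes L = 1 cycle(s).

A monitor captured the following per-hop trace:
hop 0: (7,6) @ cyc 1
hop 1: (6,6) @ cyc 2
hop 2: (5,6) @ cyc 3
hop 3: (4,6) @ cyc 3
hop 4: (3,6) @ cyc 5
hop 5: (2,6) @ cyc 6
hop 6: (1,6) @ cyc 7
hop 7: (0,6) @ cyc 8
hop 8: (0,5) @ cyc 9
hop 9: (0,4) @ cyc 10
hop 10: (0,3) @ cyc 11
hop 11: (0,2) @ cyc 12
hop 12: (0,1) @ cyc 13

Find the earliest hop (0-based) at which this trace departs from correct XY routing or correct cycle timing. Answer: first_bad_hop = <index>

first_bad_hop = 3

  1: Δx=-1 Δy=+0 Δt=1 [ok]
  2: Δx=-1 Δy=+0 Δt=1 [ok]
  3: Δx=-1 Δy=+0 Δt=0 [BAD: Δcyc=0≠L]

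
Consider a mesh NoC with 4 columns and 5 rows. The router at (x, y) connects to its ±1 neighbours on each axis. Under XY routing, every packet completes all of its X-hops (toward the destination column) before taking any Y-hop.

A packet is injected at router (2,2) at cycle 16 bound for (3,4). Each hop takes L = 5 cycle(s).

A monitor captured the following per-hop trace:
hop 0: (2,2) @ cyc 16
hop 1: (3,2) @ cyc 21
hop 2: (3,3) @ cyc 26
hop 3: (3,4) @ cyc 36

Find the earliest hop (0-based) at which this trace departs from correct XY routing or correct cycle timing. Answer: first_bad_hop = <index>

check 1→ d=(1,0) cyc+5: ok
check 2→ d=(0,1) cyc+5: ok
check 3→ d=(0,1) cyc+10: BAD: Δcyc=10≠L

first_bad_hop = 3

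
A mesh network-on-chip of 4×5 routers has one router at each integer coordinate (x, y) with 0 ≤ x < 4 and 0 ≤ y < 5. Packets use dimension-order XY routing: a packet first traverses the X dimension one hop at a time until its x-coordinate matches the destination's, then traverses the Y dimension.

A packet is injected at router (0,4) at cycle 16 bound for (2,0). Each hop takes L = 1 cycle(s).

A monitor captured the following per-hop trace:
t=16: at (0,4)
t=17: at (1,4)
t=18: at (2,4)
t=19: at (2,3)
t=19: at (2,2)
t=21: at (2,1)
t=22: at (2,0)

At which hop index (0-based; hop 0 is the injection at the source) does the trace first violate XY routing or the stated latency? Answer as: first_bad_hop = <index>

first_bad_hop = 4

[1] (+1,+0) / 1c ⇒ ok
[2] (+1,+0) / 1c ⇒ ok
[3] (+0,-1) / 1c ⇒ ok
[4] (+0,-1) / 0c ⇒ BAD: Δcyc=0≠L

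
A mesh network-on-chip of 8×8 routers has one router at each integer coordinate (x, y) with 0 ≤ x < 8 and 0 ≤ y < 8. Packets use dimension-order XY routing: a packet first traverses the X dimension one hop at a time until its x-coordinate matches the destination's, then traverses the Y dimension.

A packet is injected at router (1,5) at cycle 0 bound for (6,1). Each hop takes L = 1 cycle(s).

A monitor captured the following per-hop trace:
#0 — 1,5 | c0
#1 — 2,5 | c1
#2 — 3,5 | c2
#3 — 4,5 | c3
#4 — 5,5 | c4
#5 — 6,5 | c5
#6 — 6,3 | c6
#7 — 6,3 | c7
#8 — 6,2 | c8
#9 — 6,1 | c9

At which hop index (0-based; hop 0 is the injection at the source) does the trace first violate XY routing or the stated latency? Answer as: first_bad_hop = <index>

first_bad_hop = 6

hop 1: step (+1,+0), +1 cyc — ok
hop 2: step (+1,+0), +1 cyc — ok
hop 3: step (+1,+0), +1 cyc — ok
hop 4: step (+1,+0), +1 cyc — ok
hop 5: step (+1,+0), +1 cyc — ok
hop 6: step (+0,-2), +1 cyc — BAD: non-unit step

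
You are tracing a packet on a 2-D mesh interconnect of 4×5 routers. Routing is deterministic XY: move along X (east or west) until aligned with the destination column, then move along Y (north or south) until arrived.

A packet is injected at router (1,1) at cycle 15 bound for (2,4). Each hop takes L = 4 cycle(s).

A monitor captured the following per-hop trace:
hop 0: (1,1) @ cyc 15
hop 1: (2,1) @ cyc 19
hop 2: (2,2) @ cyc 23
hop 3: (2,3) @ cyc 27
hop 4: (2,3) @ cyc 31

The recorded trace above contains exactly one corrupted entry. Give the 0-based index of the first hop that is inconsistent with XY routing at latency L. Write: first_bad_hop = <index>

hop 1: step (+1,+0), +4 cyc — ok
hop 2: step (+0,+1), +4 cyc — ok
hop 3: step (+0,+1), +4 cyc — ok
hop 4: step (+0,+0), +4 cyc — BAD: non-unit step

first_bad_hop = 4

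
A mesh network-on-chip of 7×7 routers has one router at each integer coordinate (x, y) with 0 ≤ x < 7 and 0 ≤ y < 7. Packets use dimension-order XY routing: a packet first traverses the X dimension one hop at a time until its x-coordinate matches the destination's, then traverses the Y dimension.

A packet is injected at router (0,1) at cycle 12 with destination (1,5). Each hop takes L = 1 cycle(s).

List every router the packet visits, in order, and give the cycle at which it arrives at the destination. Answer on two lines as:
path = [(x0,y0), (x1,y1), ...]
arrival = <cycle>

src (0,1)  cyc=12
E→(1,1)  cyc=13
N→(1,2)  cyc=14
N→(1,3)  cyc=15
N→(1,4)  cyc=16
N→(1,5)  cyc=17

path = [(0,1), (1,1), (1,2), (1,3), (1,4), (1,5)]
arrival = 17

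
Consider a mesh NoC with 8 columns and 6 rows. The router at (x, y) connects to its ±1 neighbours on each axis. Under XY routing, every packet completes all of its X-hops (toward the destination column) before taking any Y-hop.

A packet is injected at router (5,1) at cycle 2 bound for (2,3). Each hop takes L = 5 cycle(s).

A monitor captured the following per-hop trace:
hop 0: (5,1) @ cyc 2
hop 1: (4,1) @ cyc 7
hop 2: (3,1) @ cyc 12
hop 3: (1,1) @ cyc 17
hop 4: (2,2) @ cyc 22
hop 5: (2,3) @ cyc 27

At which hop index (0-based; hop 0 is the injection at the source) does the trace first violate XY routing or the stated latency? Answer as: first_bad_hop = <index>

first_bad_hop = 3

[1] (-1,+0) / 5c ⇒ ok
[2] (-1,+0) / 5c ⇒ ok
[3] (-2,+0) / 5c ⇒ BAD: non-unit step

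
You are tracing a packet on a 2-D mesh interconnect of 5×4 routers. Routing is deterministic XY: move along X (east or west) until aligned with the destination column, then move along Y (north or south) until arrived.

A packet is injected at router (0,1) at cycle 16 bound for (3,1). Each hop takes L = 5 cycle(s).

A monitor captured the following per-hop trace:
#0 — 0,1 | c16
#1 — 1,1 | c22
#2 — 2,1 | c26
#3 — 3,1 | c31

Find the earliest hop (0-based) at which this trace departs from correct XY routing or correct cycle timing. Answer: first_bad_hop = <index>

check 1→ d=(1,0) cyc+6: BAD: Δcyc=6≠L

first_bad_hop = 1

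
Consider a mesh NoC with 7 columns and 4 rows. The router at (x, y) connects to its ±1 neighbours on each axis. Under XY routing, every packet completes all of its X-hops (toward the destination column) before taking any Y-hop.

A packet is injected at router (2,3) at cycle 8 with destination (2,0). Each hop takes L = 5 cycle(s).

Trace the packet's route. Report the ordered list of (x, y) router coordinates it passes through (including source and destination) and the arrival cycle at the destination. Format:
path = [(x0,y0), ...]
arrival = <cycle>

  0. router=(2,3) cycle=8 (inject)
  1. router=(2,2) cycle=13 dir=S
  2. router=(2,1) cycle=18 dir=S
  3. router=(2,0) cycle=23 dir=S

path = [(2,3), (2,2), (2,1), (2,0)]
arrival = 23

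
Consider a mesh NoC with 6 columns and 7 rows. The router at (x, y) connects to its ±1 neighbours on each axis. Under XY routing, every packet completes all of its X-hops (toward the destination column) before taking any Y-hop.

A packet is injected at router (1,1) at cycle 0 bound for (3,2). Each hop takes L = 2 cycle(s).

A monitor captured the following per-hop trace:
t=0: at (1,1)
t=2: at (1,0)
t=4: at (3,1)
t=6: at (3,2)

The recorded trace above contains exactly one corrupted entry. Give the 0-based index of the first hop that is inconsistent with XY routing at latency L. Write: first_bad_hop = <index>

[1] (+0,-1) / 2c ⇒ BAD: Y-move but x=1≠3

first_bad_hop = 1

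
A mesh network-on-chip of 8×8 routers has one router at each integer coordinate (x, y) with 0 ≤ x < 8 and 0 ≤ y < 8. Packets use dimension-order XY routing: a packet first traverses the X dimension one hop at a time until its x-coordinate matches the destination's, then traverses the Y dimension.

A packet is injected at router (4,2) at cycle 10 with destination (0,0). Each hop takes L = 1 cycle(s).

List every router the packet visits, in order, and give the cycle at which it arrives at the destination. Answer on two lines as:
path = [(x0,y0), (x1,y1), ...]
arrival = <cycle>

path = [(4,2), (3,2), (2,2), (1,2), (0,2), (0,1), (0,0)]
arrival = 16

hop 0: (4,2) @ cyc 10
hop 1: (3,2) @ cyc 11  [W]
hop 2: (2,2) @ cyc 12  [W]
hop 3: (1,2) @ cyc 13  [W]
hop 4: (0,2) @ cyc 14  [W]
hop 5: (0,1) @ cyc 15  [S]
hop 6: (0,0) @ cyc 16  [S]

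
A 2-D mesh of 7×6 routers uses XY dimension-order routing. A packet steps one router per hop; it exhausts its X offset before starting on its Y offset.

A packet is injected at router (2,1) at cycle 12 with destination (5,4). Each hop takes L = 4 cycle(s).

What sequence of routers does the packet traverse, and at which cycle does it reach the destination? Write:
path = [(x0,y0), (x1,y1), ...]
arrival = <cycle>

path = [(2,1), (3,1), (4,1), (5,1), (5,2), (5,3), (5,4)]
arrival = 36

#0 — 2,1 | c12
#1 — 3,1 | c16 | E
#2 — 4,1 | c20 | E
#3 — 5,1 | c24 | E
#4 — 5,2 | c28 | N
#5 — 5,3 | c32 | N
#6 — 5,4 | c36 | N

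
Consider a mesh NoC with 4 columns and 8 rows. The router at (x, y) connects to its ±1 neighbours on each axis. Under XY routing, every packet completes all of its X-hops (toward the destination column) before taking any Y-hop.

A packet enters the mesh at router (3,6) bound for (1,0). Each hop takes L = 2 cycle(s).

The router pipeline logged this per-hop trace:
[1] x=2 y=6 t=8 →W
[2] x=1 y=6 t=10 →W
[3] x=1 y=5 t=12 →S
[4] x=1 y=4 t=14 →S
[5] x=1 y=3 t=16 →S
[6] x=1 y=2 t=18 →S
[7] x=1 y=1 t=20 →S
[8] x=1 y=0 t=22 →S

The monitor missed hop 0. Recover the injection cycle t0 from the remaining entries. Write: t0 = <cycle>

The first recorded entry is hop 1 at cycle 8.
So t0 = 8 − 1·2 = 6.

t0 = 6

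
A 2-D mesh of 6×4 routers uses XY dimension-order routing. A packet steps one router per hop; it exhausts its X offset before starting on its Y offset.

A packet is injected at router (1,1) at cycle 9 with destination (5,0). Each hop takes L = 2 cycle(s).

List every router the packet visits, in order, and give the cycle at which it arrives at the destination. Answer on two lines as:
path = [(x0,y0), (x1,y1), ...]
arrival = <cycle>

path = [(1,1), (2,1), (3,1), (4,1), (5,1), (5,0)]
arrival = 19

t=9: at (1,1)
t=11: at (2,1) after E
t=13: at (3,1) after E
t=15: at (4,1) after E
t=17: at (5,1) after E
t=19: at (5,0) after S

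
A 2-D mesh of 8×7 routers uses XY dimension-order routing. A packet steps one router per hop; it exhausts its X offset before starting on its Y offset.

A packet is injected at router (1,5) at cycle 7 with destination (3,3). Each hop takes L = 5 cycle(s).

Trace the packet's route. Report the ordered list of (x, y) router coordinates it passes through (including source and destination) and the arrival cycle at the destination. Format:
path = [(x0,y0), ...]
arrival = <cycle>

path = [(1,5), (2,5), (3,5), (3,4), (3,3)]
arrival = 27

#0 — 1,5 | c7
#1 — 2,5 | c12 | E
#2 — 3,5 | c17 | E
#3 — 3,4 | c22 | S
#4 — 3,3 | c27 | S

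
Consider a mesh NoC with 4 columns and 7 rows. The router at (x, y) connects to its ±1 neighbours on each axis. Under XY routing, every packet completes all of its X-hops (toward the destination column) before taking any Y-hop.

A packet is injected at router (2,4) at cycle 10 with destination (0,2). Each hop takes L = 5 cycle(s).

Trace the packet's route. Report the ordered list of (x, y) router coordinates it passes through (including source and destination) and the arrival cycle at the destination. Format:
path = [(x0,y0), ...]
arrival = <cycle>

hop 0: (2,4) @ cyc 10
hop 1: (1,4) @ cyc 15  [W]
hop 2: (0,4) @ cyc 20  [W]
hop 3: (0,3) @ cyc 25  [S]
hop 4: (0,2) @ cyc 30  [S]

path = [(2,4), (1,4), (0,4), (0,3), (0,2)]
arrival = 30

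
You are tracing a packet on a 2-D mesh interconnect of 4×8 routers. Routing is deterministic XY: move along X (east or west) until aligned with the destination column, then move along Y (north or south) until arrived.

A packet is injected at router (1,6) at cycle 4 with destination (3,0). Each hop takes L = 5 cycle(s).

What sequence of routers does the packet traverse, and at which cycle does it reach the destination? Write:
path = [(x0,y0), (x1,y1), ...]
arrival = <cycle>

path = [(1,6), (2,6), (3,6), (3,5), (3,4), (3,3), (3,2), (3,1), (3,0)]
arrival = 44

hop 0: (1,6) @ cyc 4
hop 1: (2,6) @ cyc 9  [E]
hop 2: (3,6) @ cyc 14  [E]
hop 3: (3,5) @ cyc 19  [S]
hop 4: (3,4) @ cyc 24  [S]
hop 5: (3,3) @ cyc 29  [S]
hop 6: (3,2) @ cyc 34  [S]
hop 7: (3,1) @ cyc 39  [S]
hop 8: (3,0) @ cyc 44  [S]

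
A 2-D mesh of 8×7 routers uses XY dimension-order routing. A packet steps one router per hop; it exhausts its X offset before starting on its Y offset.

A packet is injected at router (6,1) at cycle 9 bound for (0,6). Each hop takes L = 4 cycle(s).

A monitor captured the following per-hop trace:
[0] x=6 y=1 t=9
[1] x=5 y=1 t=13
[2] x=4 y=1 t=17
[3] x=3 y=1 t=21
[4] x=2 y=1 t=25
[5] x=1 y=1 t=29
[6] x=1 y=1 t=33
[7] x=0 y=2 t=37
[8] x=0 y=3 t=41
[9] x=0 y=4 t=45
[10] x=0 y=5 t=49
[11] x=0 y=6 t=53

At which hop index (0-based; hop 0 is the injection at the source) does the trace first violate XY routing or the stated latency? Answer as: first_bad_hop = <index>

  1: Δx=-1 Δy=+0 Δt=4 [ok]
  2: Δx=-1 Δy=+0 Δt=4 [ok]
  3: Δx=-1 Δy=+0 Δt=4 [ok]
  4: Δx=-1 Δy=+0 Δt=4 [ok]
  5: Δx=-1 Δy=+0 Δt=4 [ok]
  6: Δx=+0 Δy=+0 Δt=4 [BAD: non-unit step]

first_bad_hop = 6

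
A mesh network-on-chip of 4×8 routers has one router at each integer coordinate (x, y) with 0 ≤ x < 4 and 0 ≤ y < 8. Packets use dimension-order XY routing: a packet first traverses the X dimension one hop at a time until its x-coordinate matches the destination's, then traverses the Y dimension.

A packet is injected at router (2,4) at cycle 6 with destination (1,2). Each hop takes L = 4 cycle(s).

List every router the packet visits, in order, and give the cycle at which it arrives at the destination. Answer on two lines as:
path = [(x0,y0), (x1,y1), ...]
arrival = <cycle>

t=6: at (2,4)
t=10: at (1,4) after W
t=14: at (1,3) after S
t=18: at (1,2) after S

path = [(2,4), (1,4), (1,3), (1,2)]
arrival = 18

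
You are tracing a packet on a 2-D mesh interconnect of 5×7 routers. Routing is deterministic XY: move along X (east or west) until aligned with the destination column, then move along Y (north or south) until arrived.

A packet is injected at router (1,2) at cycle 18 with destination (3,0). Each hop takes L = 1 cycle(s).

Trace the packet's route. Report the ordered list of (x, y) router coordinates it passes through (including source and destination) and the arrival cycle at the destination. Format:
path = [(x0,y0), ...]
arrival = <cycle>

path = [(1,2), (2,2), (3,2), (3,1), (3,0)]
arrival = 22

t=18: at (1,2)
t=19: at (2,2) after E
t=20: at (3,2) after E
t=21: at (3,1) after S
t=22: at (3,0) after S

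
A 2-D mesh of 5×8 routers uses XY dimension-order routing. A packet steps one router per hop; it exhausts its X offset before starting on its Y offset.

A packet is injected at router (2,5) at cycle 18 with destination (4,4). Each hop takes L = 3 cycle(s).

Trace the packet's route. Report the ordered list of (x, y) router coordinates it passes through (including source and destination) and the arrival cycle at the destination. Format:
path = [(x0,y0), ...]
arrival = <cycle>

  0. router=(2,5) cycle=18 (inject)
  1. router=(3,5) cycle=21 dir=E
  2. router=(4,5) cycle=24 dir=E
  3. router=(4,4) cycle=27 dir=S

path = [(2,5), (3,5), (4,5), (4,4)]
arrival = 27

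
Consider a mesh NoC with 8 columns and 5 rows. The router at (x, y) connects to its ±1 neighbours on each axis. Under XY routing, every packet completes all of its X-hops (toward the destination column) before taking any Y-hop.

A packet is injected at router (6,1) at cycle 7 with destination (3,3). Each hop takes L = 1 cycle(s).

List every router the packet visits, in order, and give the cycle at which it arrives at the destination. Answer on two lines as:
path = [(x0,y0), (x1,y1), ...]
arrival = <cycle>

path = [(6,1), (5,1), (4,1), (3,1), (3,2), (3,3)]
arrival = 12

  0. router=(6,1) cycle=7 (inject)
  1. router=(5,1) cycle=8 dir=W
  2. router=(4,1) cycle=9 dir=W
  3. router=(3,1) cycle=10 dir=W
  4. router=(3,2) cycle=11 dir=N
  5. router=(3,3) cycle=12 dir=N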